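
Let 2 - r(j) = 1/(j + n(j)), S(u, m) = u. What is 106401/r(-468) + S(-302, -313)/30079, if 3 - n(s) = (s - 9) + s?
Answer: 219458405186/4120823 ≈ 53256.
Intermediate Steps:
n(s) = 12 - 2*s (n(s) = 3 - ((s - 9) + s) = 3 - ((-9 + s) + s) = 3 - (-9 + 2*s) = 3 + (9 - 2*s) = 12 - 2*s)
r(j) = 2 - 1/(12 - j) (r(j) = 2 - 1/(j + (12 - 2*j)) = 2 - 1/(12 - j))
106401/r(-468) + S(-302, -313)/30079 = 106401/(((23 - 2*(-468))/(12 - 1*(-468)))) - 302/30079 = 106401/(((23 + 936)/(12 + 468))) - 302*1/30079 = 106401/((959/480)) - 302/30079 = 106401/(((1/480)*959)) - 302/30079 = 106401/(959/480) - 302/30079 = 106401*(480/959) - 302/30079 = 51072480/959 - 302/30079 = 219458405186/4120823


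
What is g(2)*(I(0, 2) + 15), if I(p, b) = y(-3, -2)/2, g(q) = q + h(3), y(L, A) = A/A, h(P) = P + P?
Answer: 124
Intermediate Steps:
h(P) = 2*P
y(L, A) = 1
g(q) = 6 + q (g(q) = q + 2*3 = q + 6 = 6 + q)
I(p, b) = ½ (I(p, b) = 1/2 = 1*(½) = ½)
g(2)*(I(0, 2) + 15) = (6 + 2)*(½ + 15) = 8*(31/2) = 124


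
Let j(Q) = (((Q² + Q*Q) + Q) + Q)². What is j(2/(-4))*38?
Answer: 19/2 ≈ 9.5000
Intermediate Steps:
j(Q) = (2*Q + 2*Q²)² (j(Q) = (((Q² + Q²) + Q) + Q)² = ((2*Q² + Q) + Q)² = ((Q + 2*Q²) + Q)² = (2*Q + 2*Q²)²)
j(2/(-4))*38 = (4*(2/(-4))²*(1 + 2/(-4))²)*38 = (4*(2*(-¼))²*(1 + 2*(-¼))²)*38 = (4*(-½)²*(1 - ½)²)*38 = (4*(¼)*(½)²)*38 = (4*(¼)*(¼))*38 = (¼)*38 = 19/2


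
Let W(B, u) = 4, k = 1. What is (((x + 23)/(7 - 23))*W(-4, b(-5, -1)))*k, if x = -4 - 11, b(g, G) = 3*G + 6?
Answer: -2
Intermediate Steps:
b(g, G) = 6 + 3*G
x = -15
(((x + 23)/(7 - 23))*W(-4, b(-5, -1)))*k = (((-15 + 23)/(7 - 23))*4)*1 = ((8/(-16))*4)*1 = ((8*(-1/16))*4)*1 = -½*4*1 = -2*1 = -2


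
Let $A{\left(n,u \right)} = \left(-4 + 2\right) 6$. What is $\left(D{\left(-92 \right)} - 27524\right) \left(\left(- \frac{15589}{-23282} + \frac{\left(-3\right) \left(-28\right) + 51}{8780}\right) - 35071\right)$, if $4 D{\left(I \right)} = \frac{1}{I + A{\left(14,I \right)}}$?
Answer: $\frac{1172630931782710285}{1214814848} \approx 9.6528 \cdot 10^{8}$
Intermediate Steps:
$A{\left(n,u \right)} = -12$ ($A{\left(n,u \right)} = \left(-2\right) 6 = -12$)
$D{\left(I \right)} = \frac{1}{4 \left(-12 + I\right)}$ ($D{\left(I \right)} = \frac{1}{4 \left(I - 12\right)} = \frac{1}{4 \left(-12 + I\right)}$)
$\left(D{\left(-92 \right)} - 27524\right) \left(\left(- \frac{15589}{-23282} + \frac{\left(-3\right) \left(-28\right) + 51}{8780}\right) - 35071\right) = \left(\frac{1}{4 \left(-12 - 92\right)} - 27524\right) \left(\left(- \frac{15589}{-23282} + \frac{\left(-3\right) \left(-28\right) + 51}{8780}\right) - 35071\right) = \left(\frac{1}{4 \left(-104\right)} - 27524\right) \left(\left(\left(-15589\right) \left(- \frac{1}{23282}\right) + \left(84 + 51\right) \frac{1}{8780}\right) - 35071\right) = \left(\frac{1}{4} \left(- \frac{1}{104}\right) - 27524\right) \left(\left(\frac{2227}{3326} + 135 \cdot \frac{1}{8780}\right) - 35071\right) = \left(- \frac{1}{416} - 27524\right) \left(\left(\frac{2227}{3326} + \frac{27}{1756}\right) - 35071\right) = - \frac{11449985 \left(\frac{2000207}{2920228} - 35071\right)}{416} = \left(- \frac{11449985}{416}\right) \left(- \frac{102413315981}{2920228}\right) = \frac{1172630931782710285}{1214814848}$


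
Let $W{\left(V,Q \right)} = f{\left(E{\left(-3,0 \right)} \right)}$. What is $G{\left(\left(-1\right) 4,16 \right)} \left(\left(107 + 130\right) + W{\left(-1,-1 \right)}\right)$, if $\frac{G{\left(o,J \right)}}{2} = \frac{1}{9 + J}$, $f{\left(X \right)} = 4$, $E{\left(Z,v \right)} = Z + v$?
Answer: $\frac{482}{25} \approx 19.28$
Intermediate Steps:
$W{\left(V,Q \right)} = 4$
$G{\left(o,J \right)} = \frac{2}{9 + J}$
$G{\left(\left(-1\right) 4,16 \right)} \left(\left(107 + 130\right) + W{\left(-1,-1 \right)}\right) = \frac{2}{9 + 16} \left(\left(107 + 130\right) + 4\right) = \frac{2}{25} \left(237 + 4\right) = 2 \cdot \frac{1}{25} \cdot 241 = \frac{2}{25} \cdot 241 = \frac{482}{25}$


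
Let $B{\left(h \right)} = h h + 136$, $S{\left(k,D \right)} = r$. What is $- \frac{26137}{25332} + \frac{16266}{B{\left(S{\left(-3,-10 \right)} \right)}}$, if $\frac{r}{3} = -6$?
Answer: $\frac{100006823}{2913180} \approx 34.329$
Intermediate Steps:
$r = -18$ ($r = 3 \left(-6\right) = -18$)
$S{\left(k,D \right)} = -18$
$B{\left(h \right)} = 136 + h^{2}$ ($B{\left(h \right)} = h^{2} + 136 = 136 + h^{2}$)
$- \frac{26137}{25332} + \frac{16266}{B{\left(S{\left(-3,-10 \right)} \right)}} = - \frac{26137}{25332} + \frac{16266}{136 + \left(-18\right)^{2}} = \left(-26137\right) \frac{1}{25332} + \frac{16266}{136 + 324} = - \frac{26137}{25332} + \frac{16266}{460} = - \frac{26137}{25332} + 16266 \cdot \frac{1}{460} = - \frac{26137}{25332} + \frac{8133}{230} = \frac{100006823}{2913180}$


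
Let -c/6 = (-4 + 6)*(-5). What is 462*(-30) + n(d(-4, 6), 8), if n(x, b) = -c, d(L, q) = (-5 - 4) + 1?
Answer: -13920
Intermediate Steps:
d(L, q) = -8 (d(L, q) = -9 + 1 = -8)
c = 60 (c = -6*(-4 + 6)*(-5) = -12*(-5) = -6*(-10) = 60)
n(x, b) = -60 (n(x, b) = -1*60 = -60)
462*(-30) + n(d(-4, 6), 8) = 462*(-30) - 60 = -13860 - 60 = -13920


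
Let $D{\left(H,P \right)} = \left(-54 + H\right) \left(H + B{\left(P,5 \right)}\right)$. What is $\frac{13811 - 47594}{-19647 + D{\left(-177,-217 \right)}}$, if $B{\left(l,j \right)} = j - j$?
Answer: $- \frac{11261}{7080} \approx -1.5905$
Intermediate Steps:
$B{\left(l,j \right)} = 0$
$D{\left(H,P \right)} = H \left(-54 + H\right)$ ($D{\left(H,P \right)} = \left(-54 + H\right) \left(H + 0\right) = \left(-54 + H\right) H = H \left(-54 + H\right)$)
$\frac{13811 - 47594}{-19647 + D{\left(-177,-217 \right)}} = \frac{13811 - 47594}{-19647 - 177 \left(-54 - 177\right)} = - \frac{33783}{-19647 - -40887} = - \frac{33783}{-19647 + 40887} = - \frac{33783}{21240} = \left(-33783\right) \frac{1}{21240} = - \frac{11261}{7080}$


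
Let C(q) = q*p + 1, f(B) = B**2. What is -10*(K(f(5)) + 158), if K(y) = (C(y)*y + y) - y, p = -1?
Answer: 4420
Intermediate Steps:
C(q) = 1 - q (C(q) = q*(-1) + 1 = -q + 1 = 1 - q)
K(y) = y*(1 - y) (K(y) = ((1 - y)*y + y) - y = (y*(1 - y) + y) - y = (y + y*(1 - y)) - y = y*(1 - y))
-10*(K(f(5)) + 158) = -10*(5**2*(1 - 1*5**2) + 158) = -10*(25*(1 - 1*25) + 158) = -10*(25*(1 - 25) + 158) = -10*(25*(-24) + 158) = -10*(-600 + 158) = -10*(-442) = 4420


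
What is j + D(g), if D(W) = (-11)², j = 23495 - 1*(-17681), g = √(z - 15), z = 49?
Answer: 41297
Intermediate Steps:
g = √34 (g = √(49 - 15) = √34 ≈ 5.8309)
j = 41176 (j = 23495 + 17681 = 41176)
D(W) = 121
j + D(g) = 41176 + 121 = 41297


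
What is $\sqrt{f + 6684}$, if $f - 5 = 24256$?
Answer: $\sqrt{30945} \approx 175.91$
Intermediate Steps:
$f = 24261$ ($f = 5 + 24256 = 24261$)
$\sqrt{f + 6684} = \sqrt{24261 + 6684} = \sqrt{30945}$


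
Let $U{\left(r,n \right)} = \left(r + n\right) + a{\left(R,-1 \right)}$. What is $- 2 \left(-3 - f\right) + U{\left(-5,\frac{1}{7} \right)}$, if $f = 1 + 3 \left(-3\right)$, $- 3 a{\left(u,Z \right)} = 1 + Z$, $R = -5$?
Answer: $- \frac{104}{7} \approx -14.857$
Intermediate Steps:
$a{\left(u,Z \right)} = - \frac{1}{3} - \frac{Z}{3}$ ($a{\left(u,Z \right)} = - \frac{1 + Z}{3} = - \frac{1}{3} - \frac{Z}{3}$)
$f = -8$ ($f = 1 - 9 = -8$)
$U{\left(r,n \right)} = n + r$ ($U{\left(r,n \right)} = \left(r + n\right) - 0 = \left(n + r\right) + \left(- \frac{1}{3} + \frac{1}{3}\right) = \left(n + r\right) + 0 = n + r$)
$- 2 \left(-3 - f\right) + U{\left(-5,\frac{1}{7} \right)} = - 2 \left(-3 - -8\right) - \left(5 - \frac{1}{7}\right) = - 2 \left(-3 + 8\right) + \left(\frac{1}{7} - 5\right) = \left(-2\right) 5 - \frac{34}{7} = -10 - \frac{34}{7} = - \frac{104}{7}$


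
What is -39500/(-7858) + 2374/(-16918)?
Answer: 162401527/33235411 ≈ 4.8864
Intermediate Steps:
-39500/(-7858) + 2374/(-16918) = -39500*(-1/7858) + 2374*(-1/16918) = 19750/3929 - 1187/8459 = 162401527/33235411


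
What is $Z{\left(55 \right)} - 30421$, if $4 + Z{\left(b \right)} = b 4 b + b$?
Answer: $-18270$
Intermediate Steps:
$Z{\left(b \right)} = -4 + b + 4 b^{2}$ ($Z{\left(b \right)} = -4 + \left(b 4 b + b\right) = -4 + \left(4 b^{2} + b\right) = -4 + \left(b + 4 b^{2}\right) = -4 + b + 4 b^{2}$)
$Z{\left(55 \right)} - 30421 = \left(-4 + 55 + 4 \cdot 55^{2}\right) - 30421 = \left(-4 + 55 + 4 \cdot 3025\right) - 30421 = \left(-4 + 55 + 12100\right) - 30421 = 12151 - 30421 = -18270$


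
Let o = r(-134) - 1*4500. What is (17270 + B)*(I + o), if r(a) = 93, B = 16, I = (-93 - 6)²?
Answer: 93240684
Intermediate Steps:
I = 9801 (I = (-99)² = 9801)
o = -4407 (o = 93 - 1*4500 = 93 - 4500 = -4407)
(17270 + B)*(I + o) = (17270 + 16)*(9801 - 4407) = 17286*5394 = 93240684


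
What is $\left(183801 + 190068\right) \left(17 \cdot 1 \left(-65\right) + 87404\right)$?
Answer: $32264520831$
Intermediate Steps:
$\left(183801 + 190068\right) \left(17 \cdot 1 \left(-65\right) + 87404\right) = 373869 \left(17 \left(-65\right) + 87404\right) = 373869 \left(-1105 + 87404\right) = 373869 \cdot 86299 = 32264520831$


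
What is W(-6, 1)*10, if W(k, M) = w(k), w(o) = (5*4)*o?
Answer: -1200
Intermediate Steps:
w(o) = 20*o
W(k, M) = 20*k
W(-6, 1)*10 = (20*(-6))*10 = -120*10 = -1200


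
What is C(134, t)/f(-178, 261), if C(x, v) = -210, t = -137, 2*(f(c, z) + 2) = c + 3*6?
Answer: 105/41 ≈ 2.5610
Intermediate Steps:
f(c, z) = 7 + c/2 (f(c, z) = -2 + (c + 3*6)/2 = -2 + (c + 18)/2 = -2 + (18 + c)/2 = -2 + (9 + c/2) = 7 + c/2)
C(134, t)/f(-178, 261) = -210/(7 + (½)*(-178)) = -210/(7 - 89) = -210/(-82) = -210*(-1/82) = 105/41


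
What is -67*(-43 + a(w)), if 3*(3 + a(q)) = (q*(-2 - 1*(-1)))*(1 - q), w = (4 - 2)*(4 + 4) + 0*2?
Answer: -2278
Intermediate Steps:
w = 16 (w = 2*8 + 0 = 16 + 0 = 16)
a(q) = -3 - q*(1 - q)/3 (a(q) = -3 + ((q*(-2 - 1*(-1)))*(1 - q))/3 = -3 + ((q*(-2 + 1))*(1 - q))/3 = -3 + ((q*(-1))*(1 - q))/3 = -3 + ((-q)*(1 - q))/3 = -3 + (-q*(1 - q))/3 = -3 - q*(1 - q)/3)
-67*(-43 + a(w)) = -67*(-43 + (-3 - ⅓*16 + (⅓)*16²)) = -67*(-43 + (-3 - 16/3 + (⅓)*256)) = -67*(-43 + (-3 - 16/3 + 256/3)) = -67*(-43 + 77) = -67*34 = -2278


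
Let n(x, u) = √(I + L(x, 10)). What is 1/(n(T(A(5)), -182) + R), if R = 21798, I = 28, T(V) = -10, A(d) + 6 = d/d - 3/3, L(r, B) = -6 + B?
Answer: 10899/237576386 - √2/118788193 ≈ 4.5864e-5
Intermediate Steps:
A(d) = -6 (A(d) = -6 + (d/d - 3/3) = -6 + (1 - 3*⅓) = -6 + (1 - 1) = -6 + 0 = -6)
n(x, u) = 4*√2 (n(x, u) = √(28 + (-6 + 10)) = √(28 + 4) = √32 = 4*√2)
1/(n(T(A(5)), -182) + R) = 1/(4*√2 + 21798) = 1/(21798 + 4*√2)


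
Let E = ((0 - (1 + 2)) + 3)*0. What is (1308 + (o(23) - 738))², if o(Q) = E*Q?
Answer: 324900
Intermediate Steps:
E = 0 (E = ((0 - 1*3) + 3)*0 = ((0 - 3) + 3)*0 = (-3 + 3)*0 = 0*0 = 0)
o(Q) = 0 (o(Q) = 0*Q = 0)
(1308 + (o(23) - 738))² = (1308 + (0 - 738))² = (1308 - 738)² = 570² = 324900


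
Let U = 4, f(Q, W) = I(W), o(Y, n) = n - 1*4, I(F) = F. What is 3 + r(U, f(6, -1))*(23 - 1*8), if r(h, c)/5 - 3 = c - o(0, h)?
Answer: 153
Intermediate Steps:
o(Y, n) = -4 + n (o(Y, n) = n - 4 = -4 + n)
f(Q, W) = W
r(h, c) = 35 - 5*h + 5*c (r(h, c) = 15 + 5*(c - (-4 + h)) = 15 + 5*(c + (4 - h)) = 15 + 5*(4 + c - h) = 15 + (20 - 5*h + 5*c) = 35 - 5*h + 5*c)
3 + r(U, f(6, -1))*(23 - 1*8) = 3 + (35 - 5*4 + 5*(-1))*(23 - 1*8) = 3 + (35 - 20 - 5)*(23 - 8) = 3 + 10*15 = 3 + 150 = 153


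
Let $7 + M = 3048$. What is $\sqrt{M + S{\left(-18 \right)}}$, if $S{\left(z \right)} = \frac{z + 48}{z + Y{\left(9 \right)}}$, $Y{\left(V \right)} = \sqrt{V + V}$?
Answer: $\frac{\sqrt{18236 - 3041 \sqrt{2}}}{\sqrt{6 - \sqrt{2}}} \approx 55.125$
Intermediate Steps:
$Y{\left(V \right)} = \sqrt{2} \sqrt{V}$ ($Y{\left(V \right)} = \sqrt{2 V} = \sqrt{2} \sqrt{V}$)
$S{\left(z \right)} = \frac{48 + z}{z + 3 \sqrt{2}}$ ($S{\left(z \right)} = \frac{z + 48}{z + \sqrt{2} \sqrt{9}} = \frac{48 + z}{z + \sqrt{2} \cdot 3} = \frac{48 + z}{z + 3 \sqrt{2}}$)
$M = 3041$ ($M = -7 + 3048 = 3041$)
$\sqrt{M + S{\left(-18 \right)}} = \sqrt{3041 + \frac{48 - 18}{-18 + 3 \sqrt{2}}} = \sqrt{3041 + \frac{1}{-18 + 3 \sqrt{2}} \cdot 30} = \sqrt{3041 + \frac{30}{-18 + 3 \sqrt{2}}}$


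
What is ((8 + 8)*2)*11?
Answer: 352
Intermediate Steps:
((8 + 8)*2)*11 = (16*2)*11 = 32*11 = 352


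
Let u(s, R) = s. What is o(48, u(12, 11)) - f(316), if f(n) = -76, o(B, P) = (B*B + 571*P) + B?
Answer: 9280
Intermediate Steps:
o(B, P) = B + B**2 + 571*P (o(B, P) = (B**2 + 571*P) + B = B + B**2 + 571*P)
o(48, u(12, 11)) - f(316) = (48 + 48**2 + 571*12) - 1*(-76) = (48 + 2304 + 6852) + 76 = 9204 + 76 = 9280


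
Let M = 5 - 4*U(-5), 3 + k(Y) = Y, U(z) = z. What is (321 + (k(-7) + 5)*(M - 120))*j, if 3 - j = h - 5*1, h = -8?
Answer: 12736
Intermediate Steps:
k(Y) = -3 + Y
M = 25 (M = 5 - 4*(-5) = 5 + 20 = 25)
j = 16 (j = 3 - (-8 - 5*1) = 3 - (-8 - 5) = 3 - 1*(-13) = 3 + 13 = 16)
(321 + (k(-7) + 5)*(M - 120))*j = (321 + ((-3 - 7) + 5)*(25 - 120))*16 = (321 + (-10 + 5)*(-95))*16 = (321 - 5*(-95))*16 = (321 + 475)*16 = 796*16 = 12736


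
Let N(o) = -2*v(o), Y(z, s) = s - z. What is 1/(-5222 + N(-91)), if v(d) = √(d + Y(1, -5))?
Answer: I/(2*(√97 - 2611*I)) ≈ -0.00019149 + 7.2233e-7*I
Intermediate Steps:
v(d) = √(-6 + d) (v(d) = √(d + (-5 - 1*1)) = √(d + (-5 - 1)) = √(d - 6) = √(-6 + d))
N(o) = -2*√(-6 + o)
1/(-5222 + N(-91)) = 1/(-5222 - 2*√(-6 - 91)) = 1/(-5222 - 2*I*√97)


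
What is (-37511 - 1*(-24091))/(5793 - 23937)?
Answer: 3355/4536 ≈ 0.73964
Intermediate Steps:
(-37511 - 1*(-24091))/(5793 - 23937) = (-37511 + 24091)/(-18144) = -13420*(-1/18144) = 3355/4536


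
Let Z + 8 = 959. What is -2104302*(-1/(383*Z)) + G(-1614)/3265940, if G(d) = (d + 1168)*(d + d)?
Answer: 616408829432/99130260335 ≈ 6.2182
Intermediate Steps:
G(d) = 2*d*(1168 + d) (G(d) = (1168 + d)*(2*d) = 2*d*(1168 + d))
Z = 951 (Z = -8 + 959 = 951)
-2104302*(-1/(383*Z)) + G(-1614)/3265940 = -2104302/(951*(-383)) + (2*(-1614)*(1168 - 1614))/3265940 = -2104302/(-364233) + (2*(-1614)*(-446))*(1/3265940) = -2104302*(-1/364233) + 1439688*(1/3265940) = 701434/121411 + 359922/816485 = 616408829432/99130260335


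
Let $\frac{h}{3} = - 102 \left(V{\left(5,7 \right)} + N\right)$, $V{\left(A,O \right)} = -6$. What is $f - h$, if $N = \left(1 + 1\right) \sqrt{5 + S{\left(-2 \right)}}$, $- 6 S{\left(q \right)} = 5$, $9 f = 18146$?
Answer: $\frac{1622}{9} + 510 \sqrt{6} \approx 1429.5$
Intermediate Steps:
$f = \frac{18146}{9}$ ($f = \frac{1}{9} \cdot 18146 = \frac{18146}{9} \approx 2016.2$)
$S{\left(q \right)} = - \frac{5}{6}$ ($S{\left(q \right)} = \left(- \frac{1}{6}\right) 5 = - \frac{5}{6}$)
$N = \frac{5 \sqrt{6}}{3}$ ($N = \left(1 + 1\right) \sqrt{5 - \frac{5}{6}} = 2 \sqrt{\frac{25}{6}} = 2 \frac{5 \sqrt{6}}{6} = \frac{5 \sqrt{6}}{3} \approx 4.0825$)
$h = 1836 - 510 \sqrt{6}$ ($h = 3 \left(- 102 \left(-6 + \frac{5 \sqrt{6}}{3}\right)\right) = 3 \left(612 - 170 \sqrt{6}\right) = 1836 - 510 \sqrt{6} \approx 586.76$)
$f - h = \frac{18146}{9} - \left(1836 - 510 \sqrt{6}\right) = \frac{1622}{9} + 510 \sqrt{6}$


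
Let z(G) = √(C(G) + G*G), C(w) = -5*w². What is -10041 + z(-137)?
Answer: -10041 + 274*I ≈ -10041.0 + 274.0*I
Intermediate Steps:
z(G) = 2*√(-G²) (z(G) = √(-5*G² + G*G) = √(-5*G² + G²) = √(-4*G²) = 2*√(-G²))
-10041 + z(-137) = -10041 + 2*√(-1*(-137)²) = -10041 + 2*√(-1*18769) = -10041 + 2*√(-18769) = -10041 + 2*(137*I) = -10041 + 274*I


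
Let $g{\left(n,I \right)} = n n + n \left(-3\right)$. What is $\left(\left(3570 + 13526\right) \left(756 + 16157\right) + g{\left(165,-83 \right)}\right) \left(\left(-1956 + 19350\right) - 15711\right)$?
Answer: $486675429174$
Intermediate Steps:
$g{\left(n,I \right)} = n^{2} - 3 n$
$\left(\left(3570 + 13526\right) \left(756 + 16157\right) + g{\left(165,-83 \right)}\right) \left(\left(-1956 + 19350\right) - 15711\right) = \left(\left(3570 + 13526\right) \left(756 + 16157\right) + 165 \left(-3 + 165\right)\right) \left(\left(-1956 + 19350\right) - 15711\right) = \left(17096 \cdot 16913 + 165 \cdot 162\right) \left(17394 - 15711\right) = \left(289144648 + 26730\right) 1683 = 289171378 \cdot 1683 = 486675429174$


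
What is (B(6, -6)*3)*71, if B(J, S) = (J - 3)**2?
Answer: 1917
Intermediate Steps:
B(J, S) = (-3 + J)**2
(B(6, -6)*3)*71 = ((-3 + 6)**2*3)*71 = (3**2*3)*71 = (9*3)*71 = 27*71 = 1917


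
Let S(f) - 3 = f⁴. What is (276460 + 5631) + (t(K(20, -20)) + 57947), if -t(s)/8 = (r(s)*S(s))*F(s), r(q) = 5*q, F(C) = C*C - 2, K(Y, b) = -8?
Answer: 81664198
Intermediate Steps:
S(f) = 3 + f⁴
F(C) = -2 + C² (F(C) = C² - 2 = -2 + C²)
t(s) = -40*s*(-2 + s²)*(3 + s⁴) (t(s) = -8*(5*s)*(3 + s⁴)*(-2 + s²) = -8*5*s*(3 + s⁴)*(-2 + s²) = -40*s*(-2 + s²)*(3 + s⁴))
(276460 + 5631) + (t(K(20, -20)) + 57947) = (276460 + 5631) + (-40*(-8)*(-2 + (-8)²)*(3 + (-8)⁴) + 57947) = 282091 + (-40*(-8)*(-2 + 64)*(3 + 4096) + 57947) = 282091 + (-40*(-8)*62*4099 + 57947) = 282091 + (81324160 + 57947) = 282091 + 81382107 = 81664198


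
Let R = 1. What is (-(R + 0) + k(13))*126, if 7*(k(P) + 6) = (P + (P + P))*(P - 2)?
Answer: 6840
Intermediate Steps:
k(P) = -6 + 3*P*(-2 + P)/7 (k(P) = -6 + ((P + (P + P))*(P - 2))/7 = -6 + ((P + 2*P)*(-2 + P))/7 = -6 + ((3*P)*(-2 + P))/7 = -6 + (3*P*(-2 + P))/7 = -6 + 3*P*(-2 + P)/7)
(-(R + 0) + k(13))*126 = (-(1 + 0) + (-6 - 6/7*13 + (3/7)*13²))*126 = (-1*1 + (-6 - 78/7 + (3/7)*169))*126 = (-1 + (-6 - 78/7 + 507/7))*126 = (-1 + 387/7)*126 = (380/7)*126 = 6840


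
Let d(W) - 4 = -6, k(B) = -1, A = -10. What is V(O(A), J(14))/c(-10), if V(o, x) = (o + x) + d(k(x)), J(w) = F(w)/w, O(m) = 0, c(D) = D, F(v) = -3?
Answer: 31/140 ≈ 0.22143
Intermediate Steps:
d(W) = -2 (d(W) = 4 - 6 = -2)
J(w) = -3/w
V(o, x) = -2 + o + x (V(o, x) = (o + x) - 2 = -2 + o + x)
V(O(A), J(14))/c(-10) = (-2 + 0 - 3/14)/(-10) = (-2 + 0 - 3*1/14)*(-⅒) = (-2 + 0 - 3/14)*(-⅒) = -31/14*(-⅒) = 31/140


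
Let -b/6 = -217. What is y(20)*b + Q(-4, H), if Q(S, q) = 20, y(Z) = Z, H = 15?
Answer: 26060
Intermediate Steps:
b = 1302 (b = -6*(-217) = 1302)
y(20)*b + Q(-4, H) = 20*1302 + 20 = 26040 + 20 = 26060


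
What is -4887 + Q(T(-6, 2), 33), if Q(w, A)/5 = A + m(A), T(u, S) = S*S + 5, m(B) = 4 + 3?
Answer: -4687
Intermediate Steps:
m(B) = 7
T(u, S) = 5 + S**2 (T(u, S) = S**2 + 5 = 5 + S**2)
Q(w, A) = 35 + 5*A (Q(w, A) = 5*(A + 7) = 5*(7 + A) = 35 + 5*A)
-4887 + Q(T(-6, 2), 33) = -4887 + (35 + 5*33) = -4887 + (35 + 165) = -4887 + 200 = -4687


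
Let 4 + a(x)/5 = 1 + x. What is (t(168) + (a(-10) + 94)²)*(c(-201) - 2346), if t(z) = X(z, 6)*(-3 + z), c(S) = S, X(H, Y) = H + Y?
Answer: -75266397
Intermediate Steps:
a(x) = -15 + 5*x (a(x) = -20 + 5*(1 + x) = -20 + (5 + 5*x) = -15 + 5*x)
t(z) = (-3 + z)*(6 + z) (t(z) = (z + 6)*(-3 + z) = (6 + z)*(-3 + z) = (-3 + z)*(6 + z))
(t(168) + (a(-10) + 94)²)*(c(-201) - 2346) = ((-3 + 168)*(6 + 168) + ((-15 + 5*(-10)) + 94)²)*(-201 - 2346) = (165*174 + ((-15 - 50) + 94)²)*(-2547) = (28710 + (-65 + 94)²)*(-2547) = (28710 + 29²)*(-2547) = (28710 + 841)*(-2547) = 29551*(-2547) = -75266397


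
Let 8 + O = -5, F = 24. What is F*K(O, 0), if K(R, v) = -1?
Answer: -24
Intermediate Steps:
O = -13 (O = -8 - 5 = -13)
F*K(O, 0) = 24*(-1) = -24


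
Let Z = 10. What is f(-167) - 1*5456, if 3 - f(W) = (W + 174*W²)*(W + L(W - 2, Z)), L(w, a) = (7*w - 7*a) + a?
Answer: 6842046337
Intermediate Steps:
L(w, a) = -6*a + 7*w (L(w, a) = (-7*a + 7*w) + a = -6*a + 7*w)
f(W) = 3 - (-74 + 8*W)*(W + 174*W²) (f(W) = 3 - (W + 174*W²)*(W + (-6*10 + 7*(W - 2))) = 3 - (W + 174*W²)*(W + (-60 + 7*(-2 + W))) = 3 - (W + 174*W²)*(W + (-60 + (-14 + 7*W))) = 3 - (W + 174*W²)*(W + (-74 + 7*W)) = 3 - (W + 174*W²)*(-74 + 8*W) = 3 - (-74 + 8*W)*(W + 174*W²))
f(-167) - 1*5456 = (3 - 1392*(-167)³ + 74*(-167) + 12868*(-167)²) - 1*5456 = (3 - 1392*(-4657463) - 12358 + 12868*27889) - 5456 = (3 + 6483188496 - 12358 + 358875652) - 5456 = 6842051793 - 5456 = 6842046337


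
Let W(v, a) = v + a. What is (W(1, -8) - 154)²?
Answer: 25921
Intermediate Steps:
W(v, a) = a + v
(W(1, -8) - 154)² = ((-8 + 1) - 154)² = (-7 - 154)² = (-161)² = 25921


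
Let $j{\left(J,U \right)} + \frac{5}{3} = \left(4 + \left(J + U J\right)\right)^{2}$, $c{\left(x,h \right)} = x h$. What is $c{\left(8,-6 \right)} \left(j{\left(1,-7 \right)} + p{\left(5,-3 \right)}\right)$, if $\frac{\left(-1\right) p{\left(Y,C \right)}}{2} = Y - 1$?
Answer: $272$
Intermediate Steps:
$c{\left(x,h \right)} = h x$
$p{\left(Y,C \right)} = 2 - 2 Y$ ($p{\left(Y,C \right)} = - 2 \left(Y - 1\right) = - 2 \left(-1 + Y\right) = 2 - 2 Y$)
$j{\left(J,U \right)} = - \frac{5}{3} + \left(4 + J + J U\right)^{2}$ ($j{\left(J,U \right)} = - \frac{5}{3} + \left(4 + \left(J + U J\right)\right)^{2} = - \frac{5}{3} + \left(4 + \left(J + J U\right)\right)^{2} = - \frac{5}{3} + \left(4 + J + J U\right)^{2}$)
$c{\left(8,-6 \right)} \left(j{\left(1,-7 \right)} + p{\left(5,-3 \right)}\right) = \left(-6\right) 8 \left(\left(- \frac{5}{3} + \left(4 + 1 + 1 \left(-7\right)\right)^{2}\right) + \left(2 - 10\right)\right) = - 48 \left(\left(- \frac{5}{3} + \left(4 + 1 - 7\right)^{2}\right) + \left(2 - 10\right)\right) = - 48 \left(\left(- \frac{5}{3} + \left(-2\right)^{2}\right) - 8\right) = - 48 \left(\left(- \frac{5}{3} + 4\right) - 8\right) = - 48 \left(\frac{7}{3} - 8\right) = \left(-48\right) \left(- \frac{17}{3}\right) = 272$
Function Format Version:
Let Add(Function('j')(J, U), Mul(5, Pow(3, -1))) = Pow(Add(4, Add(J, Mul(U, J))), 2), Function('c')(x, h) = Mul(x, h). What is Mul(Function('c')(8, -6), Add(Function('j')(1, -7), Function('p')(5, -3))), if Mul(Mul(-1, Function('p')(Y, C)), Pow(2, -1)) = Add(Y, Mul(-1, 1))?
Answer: 272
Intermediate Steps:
Function('c')(x, h) = Mul(h, x)
Function('p')(Y, C) = Add(2, Mul(-2, Y)) (Function('p')(Y, C) = Mul(-2, Add(Y, Mul(-1, 1))) = Mul(-2, Add(Y, -1)) = Mul(-2, Add(-1, Y)) = Add(2, Mul(-2, Y)))
Function('j')(J, U) = Add(Rational(-5, 3), Pow(Add(4, J, Mul(J, U)), 2)) (Function('j')(J, U) = Add(Rational(-5, 3), Pow(Add(4, Add(J, Mul(U, J))), 2)) = Add(Rational(-5, 3), Pow(Add(4, Add(J, Mul(J, U))), 2)) = Add(Rational(-5, 3), Pow(Add(4, J, Mul(J, U)), 2)))
Mul(Function('c')(8, -6), Add(Function('j')(1, -7), Function('p')(5, -3))) = Mul(Mul(-6, 8), Add(Add(Rational(-5, 3), Pow(Add(4, 1, Mul(1, -7)), 2)), Add(2, Mul(-2, 5)))) = Mul(-48, Add(Add(Rational(-5, 3), Pow(Add(4, 1, -7), 2)), Add(2, -10))) = Mul(-48, Add(Add(Rational(-5, 3), Pow(-2, 2)), -8)) = Mul(-48, Add(Add(Rational(-5, 3), 4), -8)) = Mul(-48, Add(Rational(7, 3), -8)) = Mul(-48, Rational(-17, 3)) = 272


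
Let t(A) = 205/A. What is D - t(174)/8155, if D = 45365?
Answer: 12874314769/283794 ≈ 45365.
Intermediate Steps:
D - t(174)/8155 = 45365 - 205/174/8155 = 45365 - 205*(1/174)/8155 = 45365 - 205/(174*8155) = 45365 - 1*41/283794 = 45365 - 41/283794 = 12874314769/283794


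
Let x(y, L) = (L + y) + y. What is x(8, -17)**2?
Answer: 1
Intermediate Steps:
x(y, L) = L + 2*y
x(8, -17)**2 = (-17 + 2*8)**2 = (-17 + 16)**2 = (-1)**2 = 1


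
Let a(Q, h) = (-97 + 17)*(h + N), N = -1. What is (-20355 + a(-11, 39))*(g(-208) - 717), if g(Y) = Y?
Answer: 21640375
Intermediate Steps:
a(Q, h) = 80 - 80*h (a(Q, h) = (-97 + 17)*(h - 1) = -80*(-1 + h) = 80 - 80*h)
(-20355 + a(-11, 39))*(g(-208) - 717) = (-20355 + (80 - 80*39))*(-208 - 717) = (-20355 + (80 - 3120))*(-925) = (-20355 - 3040)*(-925) = -23395*(-925) = 21640375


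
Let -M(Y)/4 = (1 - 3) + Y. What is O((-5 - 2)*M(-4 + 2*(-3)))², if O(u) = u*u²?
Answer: 1438916737499136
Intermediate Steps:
M(Y) = 8 - 4*Y (M(Y) = -4*((1 - 3) + Y) = -4*(-2 + Y) = 8 - 4*Y)
O(u) = u³
O((-5 - 2)*M(-4 + 2*(-3)))² = (((-5 - 2)*(8 - 4*(-4 + 2*(-3))))³)² = ((-7*(8 - 4*(-4 - 6)))³)² = ((-7*(8 - 4*(-10)))³)² = ((-7*(8 + 40))³)² = ((-7*48)³)² = ((-336)³)² = (-37933056)² = 1438916737499136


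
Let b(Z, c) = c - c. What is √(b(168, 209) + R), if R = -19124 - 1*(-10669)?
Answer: I*√8455 ≈ 91.951*I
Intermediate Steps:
b(Z, c) = 0
R = -8455 (R = -19124 + 10669 = -8455)
√(b(168, 209) + R) = √(0 - 8455) = √(-8455) = I*√8455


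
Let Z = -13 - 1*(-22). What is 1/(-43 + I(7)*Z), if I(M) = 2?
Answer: -1/25 ≈ -0.040000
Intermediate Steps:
Z = 9 (Z = -13 + 22 = 9)
1/(-43 + I(7)*Z) = 1/(-43 + 2*9) = 1/(-43 + 18) = 1/(-25) = -1/25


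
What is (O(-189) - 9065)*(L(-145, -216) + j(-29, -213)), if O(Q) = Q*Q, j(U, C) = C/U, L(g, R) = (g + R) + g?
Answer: -385472416/29 ≈ -1.3292e+7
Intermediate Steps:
L(g, R) = R + 2*g (L(g, R) = (R + g) + g = R + 2*g)
O(Q) = Q²
(O(-189) - 9065)*(L(-145, -216) + j(-29, -213)) = ((-189)² - 9065)*((-216 + 2*(-145)) - 213/(-29)) = (35721 - 9065)*((-216 - 290) - 213*(-1/29)) = 26656*(-506 + 213/29) = 26656*(-14461/29) = -385472416/29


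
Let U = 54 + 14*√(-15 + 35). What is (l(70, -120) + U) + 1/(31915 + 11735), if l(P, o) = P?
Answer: 5412601/43650 + 28*√5 ≈ 186.61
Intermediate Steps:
U = 54 + 28*√5 (U = 54 + 14*√20 = 54 + 14*(2*√5) = 54 + 28*√5 ≈ 116.61)
(l(70, -120) + U) + 1/(31915 + 11735) = (70 + (54 + 28*√5)) + 1/(31915 + 11735) = (124 + 28*√5) + 1/43650 = 5412601/43650 + 28*√5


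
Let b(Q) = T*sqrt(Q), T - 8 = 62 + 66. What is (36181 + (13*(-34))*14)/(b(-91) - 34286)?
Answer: -73452857/84086638 - 1019762*I*sqrt(91)/294303233 ≈ -0.87354 - 0.033054*I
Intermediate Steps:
T = 136 (T = 8 + (62 + 66) = 8 + 128 = 136)
b(Q) = 136*sqrt(Q)
(36181 + (13*(-34))*14)/(b(-91) - 34286) = (36181 + (13*(-34))*14)/(136*sqrt(-91) - 34286) = (36181 - 442*14)/(136*(I*sqrt(91)) - 34286) = (36181 - 6188)/(136*I*sqrt(91) - 34286) = 29993/(-34286 + 136*I*sqrt(91))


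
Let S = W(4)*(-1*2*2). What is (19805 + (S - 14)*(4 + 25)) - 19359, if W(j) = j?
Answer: -424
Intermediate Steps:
S = -16 (S = 4*(-1*2*2) = 4*(-2*2) = 4*(-4) = -16)
(19805 + (S - 14)*(4 + 25)) - 19359 = (19805 + (-16 - 14)*(4 + 25)) - 19359 = (19805 - 30*29) - 19359 = (19805 - 870) - 19359 = 18935 - 19359 = -424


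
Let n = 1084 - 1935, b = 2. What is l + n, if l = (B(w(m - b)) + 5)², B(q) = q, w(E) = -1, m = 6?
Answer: -835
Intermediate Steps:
l = 16 (l = (-1 + 5)² = 4² = 16)
n = -851
l + n = 16 - 851 = -835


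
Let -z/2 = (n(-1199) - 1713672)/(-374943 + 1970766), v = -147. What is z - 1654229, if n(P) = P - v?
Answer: -2639853256019/1595823 ≈ -1.6542e+6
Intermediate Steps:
n(P) = 147 + P (n(P) = P - 1*(-147) = P + 147 = 147 + P)
z = 3429448/1595823 (z = -2*((147 - 1199) - 1713672)/(-374943 + 1970766) = -2*(-1052 - 1713672)/1595823 = -(-3429448)/1595823 = -2*(-1714724/1595823) = 3429448/1595823 ≈ 2.1490)
z - 1654229 = 3429448/1595823 - 1654229 = -2639853256019/1595823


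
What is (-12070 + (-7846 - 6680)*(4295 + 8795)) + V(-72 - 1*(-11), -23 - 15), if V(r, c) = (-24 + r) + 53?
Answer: -190157442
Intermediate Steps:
V(r, c) = 29 + r
(-12070 + (-7846 - 6680)*(4295 + 8795)) + V(-72 - 1*(-11), -23 - 15) = (-12070 + (-7846 - 6680)*(4295 + 8795)) + (29 + (-72 - 1*(-11))) = (-12070 - 14526*13090) + (29 + (-72 + 11)) = (-12070 - 190145340) + (29 - 61) = -190157410 - 32 = -190157442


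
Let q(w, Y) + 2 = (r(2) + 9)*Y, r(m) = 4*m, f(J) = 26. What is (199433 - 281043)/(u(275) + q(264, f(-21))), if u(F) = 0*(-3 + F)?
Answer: -8161/44 ≈ -185.48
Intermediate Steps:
u(F) = 0
q(w, Y) = -2 + 17*Y (q(w, Y) = -2 + (4*2 + 9)*Y = -2 + (8 + 9)*Y = -2 + 17*Y)
(199433 - 281043)/(u(275) + q(264, f(-21))) = (199433 - 281043)/(0 + (-2 + 17*26)) = -81610/(0 + (-2 + 442)) = -81610/(0 + 440) = -81610/440 = -81610*1/440 = -8161/44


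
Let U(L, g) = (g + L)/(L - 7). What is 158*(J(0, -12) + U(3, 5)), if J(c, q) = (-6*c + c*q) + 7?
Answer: 790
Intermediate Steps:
U(L, g) = (L + g)/(-7 + L)
J(c, q) = 7 - 6*c + c*q
158*(J(0, -12) + U(3, 5)) = 158*((7 - 6*0 + 0*(-12)) + (3 + 5)/(-7 + 3)) = 158*((7 + 0 + 0) + 8/(-4)) = 158*(7 - 1/4*8) = 158*(7 - 2) = 158*5 = 790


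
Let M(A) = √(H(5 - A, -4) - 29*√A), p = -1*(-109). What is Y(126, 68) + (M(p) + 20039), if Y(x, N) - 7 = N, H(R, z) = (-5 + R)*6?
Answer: 20114 + √(-654 - 29*√109) ≈ 20114.0 + 30.932*I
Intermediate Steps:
H(R, z) = -30 + 6*R
Y(x, N) = 7 + N
p = 109
M(A) = √(-29*√A - 6*A) (M(A) = √((-30 + 6*(5 - A)) - 29*√A) = √((-30 + (30 - 6*A)) - 29*√A) = √(-6*A - 29*√A) = √(-29*√A - 6*A))
Y(126, 68) + (M(p) + 20039) = (7 + 68) + (√(-29*√109 - 6*109) + 20039) = 75 + (√(-29*√109 - 654) + 20039) = 75 + (√(-654 - 29*√109) + 20039) = 75 + (20039 + √(-654 - 29*√109)) = 20114 + √(-654 - 29*√109)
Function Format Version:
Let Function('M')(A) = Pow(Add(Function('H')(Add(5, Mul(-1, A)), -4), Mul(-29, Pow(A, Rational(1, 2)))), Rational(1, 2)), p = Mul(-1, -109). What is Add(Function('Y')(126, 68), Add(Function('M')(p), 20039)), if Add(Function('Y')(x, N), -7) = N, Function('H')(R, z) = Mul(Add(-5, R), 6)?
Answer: Add(20114, Pow(Add(-654, Mul(-29, Pow(109, Rational(1, 2)))), Rational(1, 2))) ≈ Add(20114., Mul(30.932, I))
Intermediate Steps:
Function('H')(R, z) = Add(-30, Mul(6, R))
Function('Y')(x, N) = Add(7, N)
p = 109
Function('M')(A) = Pow(Add(Mul(-29, Pow(A, Rational(1, 2))), Mul(-6, A)), Rational(1, 2)) (Function('M')(A) = Pow(Add(Add(-30, Mul(6, Add(5, Mul(-1, A)))), Mul(-29, Pow(A, Rational(1, 2)))), Rational(1, 2)) = Pow(Add(Add(-30, Add(30, Mul(-6, A))), Mul(-29, Pow(A, Rational(1, 2)))), Rational(1, 2)) = Pow(Add(Mul(-6, A), Mul(-29, Pow(A, Rational(1, 2)))), Rational(1, 2)) = Pow(Add(Mul(-29, Pow(A, Rational(1, 2))), Mul(-6, A)), Rational(1, 2)))
Add(Function('Y')(126, 68), Add(Function('M')(p), 20039)) = Add(Add(7, 68), Add(Pow(Add(Mul(-29, Pow(109, Rational(1, 2))), Mul(-6, 109)), Rational(1, 2)), 20039)) = Add(75, Add(Pow(Add(Mul(-29, Pow(109, Rational(1, 2))), -654), Rational(1, 2)), 20039)) = Add(75, Add(Pow(Add(-654, Mul(-29, Pow(109, Rational(1, 2)))), Rational(1, 2)), 20039)) = Add(75, Add(20039, Pow(Add(-654, Mul(-29, Pow(109, Rational(1, 2)))), Rational(1, 2)))) = Add(20114, Pow(Add(-654, Mul(-29, Pow(109, Rational(1, 2)))), Rational(1, 2)))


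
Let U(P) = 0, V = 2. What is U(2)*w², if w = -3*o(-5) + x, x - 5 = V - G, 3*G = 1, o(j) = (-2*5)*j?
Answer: 0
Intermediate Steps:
o(j) = -10*j
G = ⅓ (G = (⅓)*1 = ⅓ ≈ 0.33333)
x = 20/3 (x = 5 + (2 - 1*⅓) = 5 + (2 - ⅓) = 5 + 5/3 = 20/3 ≈ 6.6667)
w = -430/3 (w = -(-30)*(-5) + 20/3 = -3*50 + 20/3 = -150 + 20/3 = -430/3 ≈ -143.33)
U(2)*w² = 0*(-430/3)² = 0*(184900/9) = 0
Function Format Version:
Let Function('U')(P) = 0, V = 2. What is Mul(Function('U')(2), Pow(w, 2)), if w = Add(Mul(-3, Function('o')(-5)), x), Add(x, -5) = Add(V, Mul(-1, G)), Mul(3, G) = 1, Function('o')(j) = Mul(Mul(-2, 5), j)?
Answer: 0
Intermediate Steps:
Function('o')(j) = Mul(-10, j)
G = Rational(1, 3) (G = Mul(Rational(1, 3), 1) = Rational(1, 3) ≈ 0.33333)
x = Rational(20, 3) (x = Add(5, Add(2, Mul(-1, Rational(1, 3)))) = Add(5, Add(2, Rational(-1, 3))) = Add(5, Rational(5, 3)) = Rational(20, 3) ≈ 6.6667)
w = Rational(-430, 3) (w = Add(Mul(-3, Mul(-10, -5)), Rational(20, 3)) = Add(Mul(-3, 50), Rational(20, 3)) = Add(-150, Rational(20, 3)) = Rational(-430, 3) ≈ -143.33)
Mul(Function('U')(2), Pow(w, 2)) = Mul(0, Pow(Rational(-430, 3), 2)) = Mul(0, Rational(184900, 9)) = 0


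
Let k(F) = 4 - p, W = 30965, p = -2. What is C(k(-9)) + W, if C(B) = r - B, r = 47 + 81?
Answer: 31087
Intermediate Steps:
r = 128
k(F) = 6 (k(F) = 4 - 1*(-2) = 4 + 2 = 6)
C(B) = 128 - B
C(k(-9)) + W = (128 - 1*6) + 30965 = (128 - 6) + 30965 = 122 + 30965 = 31087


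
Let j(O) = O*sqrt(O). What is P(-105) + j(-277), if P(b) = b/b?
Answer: 1 - 277*I*sqrt(277) ≈ 1.0 - 4610.2*I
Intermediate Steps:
P(b) = 1
j(O) = O**(3/2)
P(-105) + j(-277) = 1 + (-277)**(3/2) = 1 - 277*I*sqrt(277)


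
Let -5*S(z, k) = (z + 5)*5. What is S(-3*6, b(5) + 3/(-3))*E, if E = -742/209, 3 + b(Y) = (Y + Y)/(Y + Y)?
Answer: -9646/209 ≈ -46.153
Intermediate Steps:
b(Y) = -2 (b(Y) = -3 + (Y + Y)/(Y + Y) = -3 + (2*Y)/((2*Y)) = -3 + (2*Y)*(1/(2*Y)) = -3 + 1 = -2)
S(z, k) = -5 - z (S(z, k) = -(z + 5)*5/5 = -(5 + z)*5/5 = -(25 + 5*z)/5 = -5 - z)
E = -742/209 (E = -742*1/209 = -742/209 ≈ -3.5502)
S(-3*6, b(5) + 3/(-3))*E = (-5 - (-1)*3*6)*(-742/209) = (-5 - (-1)*18)*(-742/209) = (-5 - 1*(-18))*(-742/209) = (-5 + 18)*(-742/209) = 13*(-742/209) = -9646/209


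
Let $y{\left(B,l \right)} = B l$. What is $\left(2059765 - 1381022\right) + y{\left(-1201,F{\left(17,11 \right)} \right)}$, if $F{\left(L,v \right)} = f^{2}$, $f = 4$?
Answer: $659527$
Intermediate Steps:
$F{\left(L,v \right)} = 16$ ($F{\left(L,v \right)} = 4^{2} = 16$)
$\left(2059765 - 1381022\right) + y{\left(-1201,F{\left(17,11 \right)} \right)} = \left(2059765 - 1381022\right) - 19216 = 678743 - 19216 = 659527$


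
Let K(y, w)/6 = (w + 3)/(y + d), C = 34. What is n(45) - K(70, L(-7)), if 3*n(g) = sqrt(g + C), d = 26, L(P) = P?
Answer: 1/4 + sqrt(79)/3 ≈ 3.2127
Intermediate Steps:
n(g) = sqrt(34 + g)/3 (n(g) = sqrt(g + 34)/3 = sqrt(34 + g)/3)
K(y, w) = 6*(3 + w)/(26 + y) (K(y, w) = 6*((w + 3)/(y + 26)) = 6*((3 + w)/(26 + y)) = 6*(3 + w)/(26 + y))
n(45) - K(70, L(-7)) = sqrt(34 + 45)/3 - 6*(3 - 7)/(26 + 70) = sqrt(79)/3 - 6*(-4)/96 = sqrt(79)/3 - 1*(-1/4) = sqrt(79)/3 + 1/4 = 1/4 + sqrt(79)/3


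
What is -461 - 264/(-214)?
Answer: -49195/107 ≈ -459.77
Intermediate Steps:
-461 - 264/(-214) = -461 - 264*(-1/214) = -461 + 132/107 = -49195/107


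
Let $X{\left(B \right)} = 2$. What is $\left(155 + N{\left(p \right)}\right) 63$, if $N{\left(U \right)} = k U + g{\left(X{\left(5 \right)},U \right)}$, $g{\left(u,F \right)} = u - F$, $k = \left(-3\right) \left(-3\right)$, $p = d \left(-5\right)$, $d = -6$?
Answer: $25011$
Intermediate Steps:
$p = 30$ ($p = \left(-6\right) \left(-5\right) = 30$)
$k = 9$
$N{\left(U \right)} = 2 + 8 U$ ($N{\left(U \right)} = 9 U - \left(-2 + U\right) = 2 + 8 U$)
$\left(155 + N{\left(p \right)}\right) 63 = \left(155 + \left(2 + 8 \cdot 30\right)\right) 63 = \left(155 + \left(2 + 240\right)\right) 63 = \left(155 + 242\right) 63 = 397 \cdot 63 = 25011$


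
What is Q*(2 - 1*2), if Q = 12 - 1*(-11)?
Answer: 0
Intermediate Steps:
Q = 23 (Q = 12 + 11 = 23)
Q*(2 - 1*2) = 23*(2 - 1*2) = 23*(2 - 2) = 23*0 = 0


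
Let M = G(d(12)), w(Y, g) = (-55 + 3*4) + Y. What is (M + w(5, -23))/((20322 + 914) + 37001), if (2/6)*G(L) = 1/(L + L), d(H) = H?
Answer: -303/465896 ≈ -0.00065036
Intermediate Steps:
w(Y, g) = -43 + Y (w(Y, g) = (-55 + 12) + Y = -43 + Y)
G(L) = 3/(2*L) (G(L) = 3/(L + L) = 3/((2*L)) = 3*(1/(2*L)) = 3/(2*L))
M = ⅛ (M = (3/2)/12 = (3/2)*(1/12) = ⅛ ≈ 0.12500)
(M + w(5, -23))/((20322 + 914) + 37001) = (⅛ + (-43 + 5))/((20322 + 914) + 37001) = (⅛ - 38)/(21236 + 37001) = -303/8/58237 = -303/8*1/58237 = -303/465896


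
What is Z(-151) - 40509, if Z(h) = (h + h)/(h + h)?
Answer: -40508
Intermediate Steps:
Z(h) = 1 (Z(h) = (2*h)/((2*h)) = (2*h)*(1/(2*h)) = 1)
Z(-151) - 40509 = 1 - 40509 = -40508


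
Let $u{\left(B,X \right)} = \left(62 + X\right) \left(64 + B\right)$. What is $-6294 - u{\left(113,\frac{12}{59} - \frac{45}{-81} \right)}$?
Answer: $- \frac{52207}{3} \approx -17402.0$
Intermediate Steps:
$-6294 - u{\left(113,\frac{12}{59} - \frac{45}{-81} \right)} = -6294 - \left(3968 + 62 \cdot 113 + 64 \left(\frac{12}{59} - \frac{45}{-81}\right) + 113 \left(\frac{12}{59} - \frac{45}{-81}\right)\right) = -6294 - \left(3968 + 7006 + 64 \left(12 \cdot \frac{1}{59} - - \frac{5}{9}\right) + 113 \left(12 \cdot \frac{1}{59} - - \frac{5}{9}\right)\right) = -6294 - \left(3968 + 7006 + 64 \left(\frac{12}{59} + \frac{5}{9}\right) + 113 \left(\frac{12}{59} + \frac{5}{9}\right)\right) = -6294 - \left(3968 + 7006 + 64 \cdot \frac{403}{531} + 113 \cdot \frac{403}{531}\right) = -6294 - \left(3968 + 7006 + \frac{25792}{531} + \frac{45539}{531}\right) = -6294 - \frac{33325}{3} = - \frac{52207}{3}$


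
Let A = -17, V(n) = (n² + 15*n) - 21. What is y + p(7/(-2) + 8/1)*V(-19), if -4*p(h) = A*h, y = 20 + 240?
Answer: 10495/8 ≈ 1311.9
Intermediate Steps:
V(n) = -21 + n² + 15*n
y = 260
p(h) = 17*h/4 (p(h) = -(-17)*h/4 = 17*h/4)
y + p(7/(-2) + 8/1)*V(-19) = 260 + (17*(7/(-2) + 8/1)/4)*(-21 + (-19)² + 15*(-19)) = 260 + (17*(7*(-½) + 8*1)/4)*(-21 + 361 - 285) = 260 + (17*(-7/2 + 8)/4)*55 = 260 + ((17/4)*(9/2))*55 = 260 + (153/8)*55 = 260 + 8415/8 = 10495/8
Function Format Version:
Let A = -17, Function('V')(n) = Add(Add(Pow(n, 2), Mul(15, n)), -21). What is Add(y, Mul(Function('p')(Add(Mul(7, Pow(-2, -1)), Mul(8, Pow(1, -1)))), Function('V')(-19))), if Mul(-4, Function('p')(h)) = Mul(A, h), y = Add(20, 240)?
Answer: Rational(10495, 8) ≈ 1311.9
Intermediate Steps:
Function('V')(n) = Add(-21, Pow(n, 2), Mul(15, n))
y = 260
Function('p')(h) = Mul(Rational(17, 4), h) (Function('p')(h) = Mul(Rational(-1, 4), Mul(-17, h)) = Mul(Rational(17, 4), h))
Add(y, Mul(Function('p')(Add(Mul(7, Pow(-2, -1)), Mul(8, Pow(1, -1)))), Function('V')(-19))) = Add(260, Mul(Mul(Rational(17, 4), Add(Mul(7, Pow(-2, -1)), Mul(8, Pow(1, -1)))), Add(-21, Pow(-19, 2), Mul(15, -19)))) = Add(260, Mul(Mul(Rational(17, 4), Add(Mul(7, Rational(-1, 2)), Mul(8, 1))), Add(-21, 361, -285))) = Add(260, Mul(Mul(Rational(17, 4), Add(Rational(-7, 2), 8)), 55)) = Add(260, Mul(Mul(Rational(17, 4), Rational(9, 2)), 55)) = Add(260, Mul(Rational(153, 8), 55)) = Add(260, Rational(8415, 8)) = Rational(10495, 8)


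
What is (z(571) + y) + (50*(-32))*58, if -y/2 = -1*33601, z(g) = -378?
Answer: -25976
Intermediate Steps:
y = 67202 (y = -(-2)*33601 = -2*(-33601) = 67202)
(z(571) + y) + (50*(-32))*58 = (-378 + 67202) + (50*(-32))*58 = 66824 - 1600*58 = 66824 - 92800 = -25976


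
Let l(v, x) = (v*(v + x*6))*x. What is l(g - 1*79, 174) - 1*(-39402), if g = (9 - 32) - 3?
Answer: -17116128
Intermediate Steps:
g = -26 (g = -23 - 3 = -26)
l(v, x) = v*x*(v + 6*x) (l(v, x) = (v*(v + 6*x))*x = v*x*(v + 6*x))
l(g - 1*79, 174) - 1*(-39402) = (-26 - 1*79)*174*((-26 - 1*79) + 6*174) - 1*(-39402) = (-26 - 79)*174*((-26 - 79) + 1044) + 39402 = -105*174*(-105 + 1044) + 39402 = -105*174*939 + 39402 = -17155530 + 39402 = -17116128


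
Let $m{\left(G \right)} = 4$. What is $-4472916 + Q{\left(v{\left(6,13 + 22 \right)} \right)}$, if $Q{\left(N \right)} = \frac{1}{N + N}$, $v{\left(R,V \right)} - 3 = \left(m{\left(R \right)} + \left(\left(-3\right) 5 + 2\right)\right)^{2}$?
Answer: $- \frac{751449887}{168} \approx -4.4729 \cdot 10^{6}$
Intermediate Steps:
$v{\left(R,V \right)} = 84$ ($v{\left(R,V \right)} = 3 + \left(4 + \left(\left(-3\right) 5 + 2\right)\right)^{2} = 3 + \left(4 + \left(-15 + 2\right)\right)^{2} = 3 + \left(4 - 13\right)^{2} = 3 + \left(-9\right)^{2} = 3 + 81 = 84$)
$Q{\left(N \right)} = \frac{1}{2 N}$
$-4472916 + Q{\left(v{\left(6,13 + 22 \right)} \right)} = -4472916 + \frac{1}{2 \cdot 84} = -4472916 + \frac{1}{2} \cdot \frac{1}{84} = -4472916 + \frac{1}{168} = - \frac{751449887}{168}$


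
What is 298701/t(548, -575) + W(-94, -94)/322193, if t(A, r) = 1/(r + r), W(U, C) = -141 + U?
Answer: -110675276987185/322193 ≈ -3.4351e+8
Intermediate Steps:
t(A, r) = 1/(2*r)
298701/t(548, -575) + W(-94, -94)/322193 = 298701/(((½)/(-575))) + (-141 - 94)/322193 = 298701/(((½)*(-1/575))) - 235*1/322193 = 298701/(-1/1150) - 235/322193 = 298701*(-1150) - 235/322193 = -343506150 - 235/322193 = -110675276987185/322193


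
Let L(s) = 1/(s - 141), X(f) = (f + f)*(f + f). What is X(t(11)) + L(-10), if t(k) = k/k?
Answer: 603/151 ≈ 3.9934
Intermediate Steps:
t(k) = 1
X(f) = 4*f² (X(f) = (2*f)*(2*f) = 4*f²)
L(s) = 1/(-141 + s)
X(t(11)) + L(-10) = 4*1² + 1/(-141 - 10) = 4*1 + 1/(-151) = 4 - 1/151 = 603/151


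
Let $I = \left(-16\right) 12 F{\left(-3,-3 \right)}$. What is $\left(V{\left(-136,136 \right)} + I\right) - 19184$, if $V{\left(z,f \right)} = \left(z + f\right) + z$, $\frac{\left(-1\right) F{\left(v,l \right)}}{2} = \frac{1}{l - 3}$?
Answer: $-19384$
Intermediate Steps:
$F{\left(v,l \right)} = - \frac{2}{-3 + l}$ ($F{\left(v,l \right)} = - \frac{2}{l - 3} = - \frac{2}{-3 + l}$)
$V{\left(z,f \right)} = f + 2 z$ ($V{\left(z,f \right)} = \left(f + z\right) + z = f + 2 z$)
$I = -64$ ($I = \left(-16\right) 12 \left(- \frac{2}{-3 - 3}\right) = - 192 \left(- \frac{2}{-6}\right) = - 192 \left(\left(-2\right) \left(- \frac{1}{6}\right)\right) = \left(-192\right) \frac{1}{3} = -64$)
$\left(V{\left(-136,136 \right)} + I\right) - 19184 = \left(\left(136 + 2 \left(-136\right)\right) - 64\right) - 19184 = \left(\left(136 - 272\right) - 64\right) - 19184 = \left(-136 - 64\right) - 19184 = -200 - 19184 = -19384$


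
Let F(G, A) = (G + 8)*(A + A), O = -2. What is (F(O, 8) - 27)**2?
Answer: 4761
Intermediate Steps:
F(G, A) = 2*A*(8 + G) (F(G, A) = (8 + G)*(2*A) = 2*A*(8 + G))
(F(O, 8) - 27)**2 = (2*8*(8 - 2) - 27)**2 = (2*8*6 - 27)**2 = (96 - 27)**2 = 69**2 = 4761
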